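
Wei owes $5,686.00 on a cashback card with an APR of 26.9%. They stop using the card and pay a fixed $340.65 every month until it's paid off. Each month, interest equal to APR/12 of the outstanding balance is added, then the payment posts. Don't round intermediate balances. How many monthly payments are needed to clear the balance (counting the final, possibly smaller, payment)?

22 payments

Monthly rate r = 26.9%/12 = 2.24167% = 0.0224167.
Recurrence: B ← B·(1+r) − $340.65.
Month 1: interest $127.46; balance after payment $5,472.81.
Month 2: interest $122.68; balance after payment $5,254.84.
Closed form: n = −ln(1 − rB₀/P)/ln(1+r) = −ln(0.62583)/ln(1.02242) ≈ 21.141, so the balance reaches zero during payment 22.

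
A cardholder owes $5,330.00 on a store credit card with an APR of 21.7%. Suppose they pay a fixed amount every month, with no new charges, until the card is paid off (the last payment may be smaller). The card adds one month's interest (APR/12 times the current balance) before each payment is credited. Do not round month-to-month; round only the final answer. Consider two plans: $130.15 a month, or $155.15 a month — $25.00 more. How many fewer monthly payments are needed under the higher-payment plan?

Monthly rate r = 21.7%/12 = 1.80833% = 0.0180833.
At $130.15/mo: n = ⌈−ln(1 − rB₀/P)/ln(1+r)⌉ = 76 payments (last $37.31); total interest = total paid − $5,330.00 = $4,468.56.
At $155.15/mo: 55 payments (last $26.65); total interest $3,074.75.
Payments saved = 76 − 55 = 21.

21 fewer payments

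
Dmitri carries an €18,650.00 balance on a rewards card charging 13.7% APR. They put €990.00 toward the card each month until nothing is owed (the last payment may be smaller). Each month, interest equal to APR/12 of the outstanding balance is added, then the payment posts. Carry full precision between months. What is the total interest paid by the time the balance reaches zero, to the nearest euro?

Monthly rate r = 13.7%/12 = 1.14167% = 0.0114167.
Payoff takes n = ⌈−ln(1 − rB₀/P)/ln(1+r)⌉ = ⌈21.332⌉ = 22 payments; the last is €330.11.
Total paid = 21·€990.00 + €330.11 = €21,120.11.
Total interest = total paid − principal = €21,120.11 − €18,650.00 = €2,470.11.

€2,470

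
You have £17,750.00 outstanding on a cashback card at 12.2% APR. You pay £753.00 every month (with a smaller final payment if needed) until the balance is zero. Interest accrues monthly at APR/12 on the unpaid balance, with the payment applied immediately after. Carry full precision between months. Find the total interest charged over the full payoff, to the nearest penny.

£2,645.74

Monthly rate r = 12.2%/12 = 1.01667% = 0.0101667.
Payoff takes n = ⌈−ln(1 − rB₀/P)/ln(1+r)⌉ = ⌈27.086⌉ = 28 payments; the last is £64.74.
Total paid = 27·£753.00 + £64.74 = £20,395.74.
Total interest = total paid − principal = £20,395.74 − £17,750.00 = £2,645.74.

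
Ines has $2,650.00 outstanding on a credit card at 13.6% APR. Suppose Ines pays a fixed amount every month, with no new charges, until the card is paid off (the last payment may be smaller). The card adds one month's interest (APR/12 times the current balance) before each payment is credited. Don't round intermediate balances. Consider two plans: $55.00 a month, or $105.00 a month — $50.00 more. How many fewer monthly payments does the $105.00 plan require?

41 fewer payments

Monthly rate r = 13.6%/12 = 1.13333% = 0.0113333.
At $55.00/mo: n = ⌈−ln(1 − rB₀/P)/ln(1+r)⌉ = 71 payments (last $4.51); total interest = total paid − $2,650.00 = $1,204.51.
At $105.00/mo: 30 payments (last $94.14); total interest $489.14.
Payments saved = 71 − 30 = 41.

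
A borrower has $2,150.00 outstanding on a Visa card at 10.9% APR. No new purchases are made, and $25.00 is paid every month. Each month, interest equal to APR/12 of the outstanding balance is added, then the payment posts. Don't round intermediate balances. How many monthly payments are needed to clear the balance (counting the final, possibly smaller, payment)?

169 months

Monthly rate r = 10.9%/12 = 0.908333% = 0.00908333.
Recurrence: B ← B·(1+r) − $25.00.
Month 1: interest $19.53; balance after payment $2,144.53.
Month 2: interest $19.48; balance after payment $2,139.01.
Closed form: n = −ln(1 − rB₀/P)/ln(1+r) = −ln(0.21883)/ln(1.00908) ≈ 168.037, so the balance reaches zero during payment 169.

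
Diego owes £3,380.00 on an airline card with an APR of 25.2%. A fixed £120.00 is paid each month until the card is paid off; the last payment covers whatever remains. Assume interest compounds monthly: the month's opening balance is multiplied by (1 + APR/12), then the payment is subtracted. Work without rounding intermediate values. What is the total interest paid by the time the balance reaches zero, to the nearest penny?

£1,789.41

Monthly rate r = 25.2%/12 = 2.1% = 0.021.
Payoff takes n = ⌈−ln(1 − rB₀/P)/ln(1+r)⌉ = ⌈43.078⌉ = 44 payments; the last is £9.41.
Total paid = 43·£120.00 + £9.41 = £5,169.41.
Total interest = total paid − principal = £5,169.41 − £3,380.00 = £1,789.41.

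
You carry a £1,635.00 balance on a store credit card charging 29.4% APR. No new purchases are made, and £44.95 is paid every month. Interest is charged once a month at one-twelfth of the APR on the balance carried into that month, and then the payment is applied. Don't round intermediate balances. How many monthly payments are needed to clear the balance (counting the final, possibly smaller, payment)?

Monthly rate r = 29.4%/12 = 2.45% = 0.0245.
Recurrence: B ← B·(1+r) − £44.95.
Month 1: interest £40.06; balance after payment £1,630.11.
Month 2: interest £39.94; balance after payment £1,625.10.
Closed form: n = −ln(1 − rB₀/P)/ln(1+r) = −ln(0.10884)/ln(1.0245) ≈ 91.629, so the balance reaches zero during payment 92.

92 months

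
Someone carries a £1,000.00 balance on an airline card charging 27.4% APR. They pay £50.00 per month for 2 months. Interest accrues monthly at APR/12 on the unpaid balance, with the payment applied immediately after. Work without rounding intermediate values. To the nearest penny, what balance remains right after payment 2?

£945.05

Monthly rate r = 27.4%/12 = 2.28333% = 0.0228333.
Each month: B ← B·(1+r) − £50.00.
Month 1: interest £22.83; balance after payment £972.83.
Month 2: interest £22.21; balance after payment £945.05.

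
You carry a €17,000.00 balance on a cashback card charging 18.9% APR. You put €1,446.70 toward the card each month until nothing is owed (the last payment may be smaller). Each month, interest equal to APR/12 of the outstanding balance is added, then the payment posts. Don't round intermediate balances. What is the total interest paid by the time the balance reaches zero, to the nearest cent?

Monthly rate r = 18.9%/12 = 1.575% = 0.01575.
Payoff takes n = ⌈−ln(1 − rB₀/P)/ln(1+r)⌉ = ⌈13.096⌉ = 14 payments; the last is €140.46.
Total paid = 13·€1,446.70 + €140.46 = €18,947.56.
Total interest = total paid − principal = €18,947.56 − €17,000.00 = €1,947.56.

€1,947.56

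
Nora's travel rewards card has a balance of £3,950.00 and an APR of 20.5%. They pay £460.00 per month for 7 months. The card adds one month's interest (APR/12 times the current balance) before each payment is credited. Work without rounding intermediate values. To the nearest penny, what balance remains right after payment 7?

Monthly rate r = 20.5%/12 = 1.70833% = 0.0170833.
Each month: B ← B·(1+r) − £460.00.
Month 1: interest £67.48; balance after payment £3,557.48.
Month 2: interest £60.77; balance after payment £3,158.25.
Month 3: interest £53.95; balance after payment £2,752.21.
Month 4: interest £47.02; balance after payment £2,339.22.
Month 5: interest £39.96; balance after payment £1,919.18.
Month 6: interest £32.79; balance after payment £1,491.97.
Month 7: interest £25.49; balance after payment £1,057.46.

£1,057.46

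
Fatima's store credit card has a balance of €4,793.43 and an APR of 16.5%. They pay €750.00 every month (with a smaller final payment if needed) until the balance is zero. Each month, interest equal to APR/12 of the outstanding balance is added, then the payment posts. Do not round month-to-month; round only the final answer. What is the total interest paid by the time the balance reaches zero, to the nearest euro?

€259

Monthly rate r = 16.5%/12 = 1.375% = 0.01375.
Payoff takes n = ⌈−ln(1 − rB₀/P)/ln(1+r)⌉ = ⌈6.736⌉ = 7 payments; the last is €552.68.
Total paid = 6·€750.00 + €552.68 = €5,052.68.
Total interest = total paid − principal = €5,052.68 − €4,793.43 = €259.25.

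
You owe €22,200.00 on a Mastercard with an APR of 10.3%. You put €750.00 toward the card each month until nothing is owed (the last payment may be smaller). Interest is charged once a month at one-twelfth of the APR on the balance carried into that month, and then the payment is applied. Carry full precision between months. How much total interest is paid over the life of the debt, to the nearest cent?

€3,522.78

Monthly rate r = 10.3%/12 = 0.858333% = 0.00858333.
Payoff takes n = ⌈−ln(1 − rB₀/P)/ln(1+r)⌉ = ⌈34.296⌉ = 35 payments; the last is €222.78.
Total paid = 34·€750.00 + €222.78 = €25,722.78.
Total interest = total paid − principal = €25,722.78 − €22,200.00 = €3,522.78.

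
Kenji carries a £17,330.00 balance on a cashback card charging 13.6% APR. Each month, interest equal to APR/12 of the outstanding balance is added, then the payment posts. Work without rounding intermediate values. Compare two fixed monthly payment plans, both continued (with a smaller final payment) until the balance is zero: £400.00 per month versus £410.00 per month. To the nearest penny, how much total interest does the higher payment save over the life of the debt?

Monthly rate r = 13.6%/12 = 1.13333% = 0.0113333.
At £400.00/mo: n = ⌈−ln(1 − rB₀/P)/ln(1+r)⌉ = 60 payments (last £370.50); total interest = total paid − £17,330.00 = £6,640.50.
At £410.00/mo: 58 payments (last £353.77); total interest £6,393.77.
Interest saved = £6,640.50 − £6,393.77 = £246.73.

£246.73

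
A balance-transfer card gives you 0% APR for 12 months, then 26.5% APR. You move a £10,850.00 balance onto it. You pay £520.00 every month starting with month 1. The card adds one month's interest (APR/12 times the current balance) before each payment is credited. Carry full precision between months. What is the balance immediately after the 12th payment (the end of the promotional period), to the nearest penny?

£4,610.00

Promo months 1–12 at r₀ = 0%/12 = 0; months 13+ at r₁ = 26.5%/12 = 0.0220833.
After month 12 (no interest yet): B = £10,850.00 − 12·£520.00 = £4,610.00.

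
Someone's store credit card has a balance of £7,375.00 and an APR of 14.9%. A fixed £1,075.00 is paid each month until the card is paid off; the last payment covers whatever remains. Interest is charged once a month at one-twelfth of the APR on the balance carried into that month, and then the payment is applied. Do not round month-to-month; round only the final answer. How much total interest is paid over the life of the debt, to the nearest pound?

£382

Monthly rate r = 14.9%/12 = 1.24167% = 0.0124167.
Payoff takes n = ⌈−ln(1 − rB₀/P)/ln(1+r)⌉ = ⌈7.215⌉ = 8 payments; the last is £232.05.
Total paid = 7·£1,075.00 + £232.05 = £7,757.05.
Total interest = total paid − principal = £7,757.05 − £7,375.00 = £382.05.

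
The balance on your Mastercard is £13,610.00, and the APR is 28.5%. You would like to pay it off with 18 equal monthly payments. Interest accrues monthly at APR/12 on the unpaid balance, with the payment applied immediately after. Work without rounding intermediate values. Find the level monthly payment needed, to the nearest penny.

£938.02

Monthly rate r = 28.5%/12 = 2.375% = 0.02375.
Level-payment amortization: P = B₀·r / (1 − (1+r)^(−n)) = 13610.00·0.02375 / (1 − 1.02375^(−18)).
Denominator 1 − (1+r)^(−18) = 0.344595326.
P = 323.238 / 0.344595326 ≈ 938.02.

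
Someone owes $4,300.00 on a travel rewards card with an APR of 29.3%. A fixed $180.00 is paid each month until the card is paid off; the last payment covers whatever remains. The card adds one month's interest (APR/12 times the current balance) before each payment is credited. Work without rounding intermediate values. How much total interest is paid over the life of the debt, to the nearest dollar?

$2,232

Monthly rate r = 29.3%/12 = 2.44167% = 0.0244167.
Payoff takes n = ⌈−ln(1 − rB₀/P)/ln(1+r)⌉ = ⌈36.287⌉ = 37 payments; the last is $52.06.
Total paid = 36·$180.00 + $52.06 = $6,532.06.
Total interest = total paid − principal = $6,532.06 − $4,300.00 = $2,232.06.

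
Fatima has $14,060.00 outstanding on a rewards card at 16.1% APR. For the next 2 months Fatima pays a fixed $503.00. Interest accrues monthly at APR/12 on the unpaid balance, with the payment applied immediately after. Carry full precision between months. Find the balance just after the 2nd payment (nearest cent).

$13,427.06

Monthly rate r = 16.1%/12 = 1.34167% = 0.0134167.
Each month: B ← B·(1+r) − $503.00.
Month 1: interest $188.64; balance after payment $13,745.64.
Month 2: interest $184.42; balance after payment $13,427.06.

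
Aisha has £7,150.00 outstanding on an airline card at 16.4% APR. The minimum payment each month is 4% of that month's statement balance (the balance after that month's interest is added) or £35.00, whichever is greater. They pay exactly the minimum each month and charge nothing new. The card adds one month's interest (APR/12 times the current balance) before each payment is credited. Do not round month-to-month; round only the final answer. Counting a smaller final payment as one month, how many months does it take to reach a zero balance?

Monthly rate r = 16.4%/12 = 1.36667% = 0.0136667.
While 4% of the post-interest balance exceeds £35.00, each month B ← (B·(1+r))·(1 − 0.04), i.e. B shrinks by the factor (1+r)·0.96 = 0.97312.
This holds for months 1–78. Entering month 79 the balance is £853.66; 4% of the post-interest balance is now below £35.00, so the flat £35.00 minimum applies from here.
From month 79 a fixed £35.00 at rate r clears £853.66 in 30 more payments. Total: 78 + 30 = 108 months.

108 months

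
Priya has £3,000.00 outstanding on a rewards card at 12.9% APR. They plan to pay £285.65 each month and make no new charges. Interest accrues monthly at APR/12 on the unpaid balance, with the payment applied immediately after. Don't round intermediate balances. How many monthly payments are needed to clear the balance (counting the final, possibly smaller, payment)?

12 payments

Monthly rate r = 12.9%/12 = 1.075% = 0.01075.
Recurrence: B ← B·(1+r) − £285.65.
Month 1: interest £32.25; balance after payment £2,746.60.
Month 2: interest £29.53; balance after payment £2,490.48.
Closed form: n = −ln(1 − rB₀/P)/ln(1+r) = −ln(0.8871)/ln(1.01075) ≈ 11.204, so the balance reaches zero during payment 12.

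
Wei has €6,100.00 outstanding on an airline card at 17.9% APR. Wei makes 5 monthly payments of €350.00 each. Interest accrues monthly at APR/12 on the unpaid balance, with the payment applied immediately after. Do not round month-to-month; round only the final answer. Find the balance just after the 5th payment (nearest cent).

€4,765.74

Monthly rate r = 17.9%/12 = 1.49167% = 0.0149167.
Each month: B ← B·(1+r) − €350.00.
Month 1: interest €90.99; balance after payment €5,840.99.
Month 2: interest €87.13; balance after payment €5,578.12.
Month 3: interest €83.21; balance after payment €5,311.33.
Month 4: interest €79.23; balance after payment €5,040.55.
Month 5: interest €75.19; balance after payment €4,765.74.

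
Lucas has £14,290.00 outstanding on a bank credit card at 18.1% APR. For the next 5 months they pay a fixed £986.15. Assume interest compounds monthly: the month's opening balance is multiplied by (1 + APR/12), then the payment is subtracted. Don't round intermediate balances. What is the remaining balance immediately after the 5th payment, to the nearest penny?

Monthly rate r = 18.1%/12 = 1.50833% = 0.0150833.
Each month: B ← B·(1+r) − £986.15.
Month 1: interest £215.54; balance after payment £13,519.39.
Month 2: interest £203.92; balance after payment £12,737.16.
Month 3: interest £192.12; balance after payment £11,943.13.
Month 4: interest £180.14; balance after payment £11,137.12.
Month 5: interest £167.98; balance after payment £10,318.95.

£10,318.95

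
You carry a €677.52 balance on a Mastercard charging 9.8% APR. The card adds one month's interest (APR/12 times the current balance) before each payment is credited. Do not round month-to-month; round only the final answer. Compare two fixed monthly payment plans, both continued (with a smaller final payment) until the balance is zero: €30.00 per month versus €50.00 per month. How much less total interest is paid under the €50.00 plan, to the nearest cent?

€30.99

Monthly rate r = 9.8%/12 = 0.816667% = 0.00816667.
At €30.00/mo: n = ⌈−ln(1 − rB₀/P)/ln(1+r)⌉ = 26 payments (last €1.99); total interest = total paid − €677.52 = €74.47.
At €50.00/mo: 15 payments (last €21.00); total interest €43.48.
Interest saved = €74.47 − €43.48 = €30.99.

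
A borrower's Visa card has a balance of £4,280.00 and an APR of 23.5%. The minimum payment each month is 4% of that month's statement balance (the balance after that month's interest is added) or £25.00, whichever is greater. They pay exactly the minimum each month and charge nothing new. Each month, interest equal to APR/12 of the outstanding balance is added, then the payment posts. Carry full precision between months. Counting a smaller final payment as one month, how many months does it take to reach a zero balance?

Monthly rate r = 23.5%/12 = 1.95833% = 0.0195833.
While 4% of the post-interest balance exceeds £25.00, each month B ← (B·(1+r))·(1 − 0.04), i.e. B shrinks by the factor (1+r)·0.96 = 0.9788.
This holds for months 1–91. Entering month 92 the balance is £608.97; 4% of the post-interest balance is now below £25.00, so the flat £25.00 minimum applies from here.
From month 92 a fixed £25.00 at rate r clears £608.97 in 34 more payments. Total: 91 + 34 = 125 months.

125 months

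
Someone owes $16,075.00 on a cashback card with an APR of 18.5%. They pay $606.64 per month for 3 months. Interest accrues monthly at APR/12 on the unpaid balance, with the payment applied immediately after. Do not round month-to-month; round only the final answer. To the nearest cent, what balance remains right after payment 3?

Monthly rate r = 18.5%/12 = 1.54167% = 0.0154167.
Each month: B ← B·(1+r) − $606.64.
Month 1: interest $247.82; balance after payment $15,716.18.
Month 2: interest $242.29; balance after payment $15,351.83.
Month 3: interest $236.67; balance after payment $14,981.87.

$14,981.87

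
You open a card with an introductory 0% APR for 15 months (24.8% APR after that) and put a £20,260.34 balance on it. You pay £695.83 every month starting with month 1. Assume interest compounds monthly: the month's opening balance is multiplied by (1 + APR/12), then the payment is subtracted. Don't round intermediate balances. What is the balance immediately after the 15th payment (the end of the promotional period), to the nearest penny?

Promo months 1–15 at r₀ = 0%/12 = 0; months 16+ at r₁ = 24.8%/12 = 0.0206667.
After month 15 (no interest yet): B = £20,260.34 − 15·£695.83 = £9,822.89.

£9,822.89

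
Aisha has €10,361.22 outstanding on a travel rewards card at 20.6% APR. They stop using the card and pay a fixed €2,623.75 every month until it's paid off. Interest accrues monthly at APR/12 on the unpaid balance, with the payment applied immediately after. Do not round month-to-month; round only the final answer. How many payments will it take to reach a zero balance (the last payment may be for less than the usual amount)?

Monthly rate r = 20.6%/12 = 1.71667% = 0.0171667.
Recurrence: B ← B·(1+r) − €2,623.75.
Month 1: interest €177.87; balance after payment €7,915.34.
Month 2: interest €135.88; balance after payment €5,427.47.
Month 3: interest €93.17; balance after payment €2,896.89.
Month 4: interest €49.73; balance after payment €322.87.
Month 5: interest €5.54; balance after payment €0.00.

5 months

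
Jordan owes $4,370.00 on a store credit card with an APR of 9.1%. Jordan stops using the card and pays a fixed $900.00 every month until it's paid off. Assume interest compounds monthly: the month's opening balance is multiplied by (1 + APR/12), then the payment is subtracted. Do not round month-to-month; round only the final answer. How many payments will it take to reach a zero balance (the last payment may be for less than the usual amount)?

Monthly rate r = 9.1%/12 = 0.758333% = 0.00758333.
Recurrence: B ← B·(1+r) − $900.00.
Month 1: interest $33.14; balance after payment $3,503.14.
Month 2: interest $26.57; balance after payment $2,629.70.
Month 3: interest $19.94; balance after payment $1,749.65.
Month 4: interest $13.27; balance after payment $862.91.
Month 5: interest $6.54; balance after payment $0.00.

5 payments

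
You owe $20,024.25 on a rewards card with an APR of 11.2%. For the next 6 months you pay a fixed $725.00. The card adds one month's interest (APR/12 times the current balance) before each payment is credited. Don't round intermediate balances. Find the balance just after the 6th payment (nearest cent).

Monthly rate r = 11.2%/12 = 0.933333% = 0.00933333.
Each month: B ← B·(1+r) − $725.00.
Month 1: interest $186.89; balance after payment $19,486.14.
Month 2: interest $181.87; balance after payment $18,943.01.
Month 3: interest $176.80; balance after payment $18,394.82.
Month 4: interest $171.68; balance after payment $17,841.50.
Month 5: interest $166.52; balance after payment $17,283.02.
Month 6: interest $161.31; balance after payment $16,719.33.

$16,719.33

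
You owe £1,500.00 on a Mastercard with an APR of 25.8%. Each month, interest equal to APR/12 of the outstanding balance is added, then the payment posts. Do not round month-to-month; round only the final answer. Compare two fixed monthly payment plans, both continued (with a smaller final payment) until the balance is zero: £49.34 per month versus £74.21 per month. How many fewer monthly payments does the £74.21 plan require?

Monthly rate r = 25.8%/12 = 2.15% = 0.0215.
At £49.34/mo: n = ⌈−ln(1 − rB₀/P)/ln(1+r)⌉ = 50 payments (last £41.60); total interest = total paid − £1,500.00 = £959.26.
At £74.21/mo: 27 payments (last £59.80); total interest £489.26.
Payments saved = 50 − 27 = 23.

23 fewer payments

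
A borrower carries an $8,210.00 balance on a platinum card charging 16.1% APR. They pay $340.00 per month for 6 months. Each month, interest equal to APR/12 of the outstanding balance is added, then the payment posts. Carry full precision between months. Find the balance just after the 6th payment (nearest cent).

Monthly rate r = 16.1%/12 = 1.34167% = 0.0134167.
Each month: B ← B·(1+r) − $340.00.
Month 1: interest $110.15; balance after payment $7,980.15.
Month 2: interest $107.07; balance after payment $7,747.22.
Month 3: interest $103.94; balance after payment $7,511.16.
Month 4: interest $100.77; balance after payment $7,271.93.
Month 5: interest $97.57; balance after payment $7,029.50.
Month 6: interest $94.31; balance after payment $6,783.81.

$6,783.81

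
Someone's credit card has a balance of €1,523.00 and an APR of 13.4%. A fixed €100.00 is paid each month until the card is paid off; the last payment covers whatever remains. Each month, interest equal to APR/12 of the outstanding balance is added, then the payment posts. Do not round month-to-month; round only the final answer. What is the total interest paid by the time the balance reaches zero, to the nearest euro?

Monthly rate r = 13.4%/12 = 1.11667% = 0.0111667.
Payoff takes n = ⌈−ln(1 − rB₀/P)/ln(1+r)⌉ = ⌈16.787⌉ = 17 payments; the last is €78.76.
Total paid = 16·€100.00 + €78.76 = €1,678.76.
Total interest = total paid − principal = €1,678.76 − €1,523.00 = €155.76.

€156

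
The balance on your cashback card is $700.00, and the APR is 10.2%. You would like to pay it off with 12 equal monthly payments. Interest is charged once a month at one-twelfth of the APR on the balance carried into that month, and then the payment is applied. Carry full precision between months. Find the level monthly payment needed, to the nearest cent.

Monthly rate r = 10.2%/12 = 0.85% = 0.0085.
Level-payment amortization: P = B₀·r / (1 − (1+r)^(−n)) = 700.00·0.0085 / (1 − 1.0085^(−12)).
Denominator 1 − (1+r)^(−12) = 0.0965811054.
P = 5.95 / 0.0965811054 ≈ 61.61.

$61.61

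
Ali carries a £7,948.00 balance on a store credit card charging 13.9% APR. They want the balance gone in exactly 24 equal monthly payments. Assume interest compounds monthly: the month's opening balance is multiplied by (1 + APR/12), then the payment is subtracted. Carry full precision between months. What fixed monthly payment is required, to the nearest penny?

£381.23

Monthly rate r = 13.9%/12 = 1.15833% = 0.0115833.
Level-payment amortization: P = B₀·r / (1 − (1+r)^(−n)) = 7948.00·0.0115833 / (1 − 1.01158^(−24)).
Denominator 1 − (1+r)^(−24) = 0.241492235.
P = 92.0643 / 0.241492235 ≈ 381.23.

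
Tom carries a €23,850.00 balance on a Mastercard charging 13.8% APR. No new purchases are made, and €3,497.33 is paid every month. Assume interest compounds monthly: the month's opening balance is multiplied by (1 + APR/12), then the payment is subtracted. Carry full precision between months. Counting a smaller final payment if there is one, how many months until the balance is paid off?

8 months

Monthly rate r = 13.8%/12 = 1.15% = 0.0115.
Recurrence: B ← B·(1+r) − €3,497.33.
Month 1: interest €274.27; balance after payment €20,626.94.
Month 2: interest €237.21; balance after payment €17,366.82.
Closed form: n = −ln(1 − rB₀/P)/ln(1+r) = −ln(0.92158)/ln(1.0115) ≈ 7.143, so the balance reaches zero during payment 8.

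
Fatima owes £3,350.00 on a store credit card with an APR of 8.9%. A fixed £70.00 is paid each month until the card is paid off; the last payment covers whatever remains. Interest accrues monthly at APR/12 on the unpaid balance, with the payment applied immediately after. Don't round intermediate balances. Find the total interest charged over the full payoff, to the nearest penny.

Monthly rate r = 8.9%/12 = 0.741667% = 0.00741667.
Payoff takes n = ⌈−ln(1 − rB₀/P)/ln(1+r)⌉ = ⌈59.331⌉ = 60 payments; the last is £23.21.
Total paid = 59·£70.00 + £23.21 = £4,153.21.
Total interest = total paid − principal = £4,153.21 − £3,350.00 = £803.21.

£803.21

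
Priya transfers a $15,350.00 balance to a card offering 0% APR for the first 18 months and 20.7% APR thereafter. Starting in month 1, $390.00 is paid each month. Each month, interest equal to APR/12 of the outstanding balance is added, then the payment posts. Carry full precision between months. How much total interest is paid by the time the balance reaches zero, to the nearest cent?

$2,149.92

Promo months 1–18 at r₀ = 0%/12 = 0; months 19+ at r₁ = 20.7%/12 = 0.01725.
After month 18 (no interest yet): B = $15,350.00 − 18·$390.00 = $8,330.00.
Then at r₁ with $390.00/mo: n₂ = −ln(1 − r₁·B/P)/ln(1+r₁) ≈ 26.87 → 27 more payments.
Total paid = 44·$390.00 + $339.92 = $17,499.92; interest = $17,499.92 − $15,350.00 = $2,149.92.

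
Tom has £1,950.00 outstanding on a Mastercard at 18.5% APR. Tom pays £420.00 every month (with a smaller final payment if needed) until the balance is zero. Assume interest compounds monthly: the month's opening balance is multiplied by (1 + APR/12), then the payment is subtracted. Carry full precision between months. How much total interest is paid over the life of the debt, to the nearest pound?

£89

Monthly rate r = 18.5%/12 = 1.54167% = 0.0154167.
Payoff takes n = ⌈−ln(1 − rB₀/P)/ln(1+r)⌉ = ⌈4.854⌉ = 5 payments; the last is £359.26.
Total paid = 4·£420.00 + £359.26 = £2,039.26.
Total interest = total paid − principal = £2,039.26 − £1,950.00 = £89.26.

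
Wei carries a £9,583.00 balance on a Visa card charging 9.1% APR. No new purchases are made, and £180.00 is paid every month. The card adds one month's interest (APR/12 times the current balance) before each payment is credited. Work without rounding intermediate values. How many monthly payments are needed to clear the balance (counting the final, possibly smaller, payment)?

Monthly rate r = 9.1%/12 = 0.758333% = 0.00758333.
Recurrence: B ← B·(1+r) − £180.00.
Month 1: interest £72.67; balance after payment £9,475.67.
Month 2: interest £71.86; balance after payment £9,367.53.
Closed form: n = −ln(1 − rB₀/P)/ln(1+r) = −ln(0.59627)/ln(1.00758) ≈ 68.442, so the balance reaches zero during payment 69.

69 payments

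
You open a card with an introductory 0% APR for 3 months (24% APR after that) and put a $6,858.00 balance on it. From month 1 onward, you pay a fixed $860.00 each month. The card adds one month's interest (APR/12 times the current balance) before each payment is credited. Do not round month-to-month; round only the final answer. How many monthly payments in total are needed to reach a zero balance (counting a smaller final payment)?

Promo months 1–3 at r₀ = 0%/12 = 0; months 4+ at r₁ = 24%/12 = 0.02.
After month 3 (no interest yet): B = $6,858.00 − 3·$860.00 = $4,278.00.
Then at r₁ with $860.00/mo: n₂ = −ln(1 − r₁·B/P)/ln(1+r₁) ≈ 5.29 → 6 more payments.

9 months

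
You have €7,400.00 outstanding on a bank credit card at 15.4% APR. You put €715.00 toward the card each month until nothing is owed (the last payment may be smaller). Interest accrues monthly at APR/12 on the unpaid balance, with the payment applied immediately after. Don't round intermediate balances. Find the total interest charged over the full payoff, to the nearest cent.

€591.30

Monthly rate r = 15.4%/12 = 1.28333% = 0.0128333.
Payoff takes n = ⌈−ln(1 − rB₀/P)/ln(1+r)⌉ = ⌈11.176⌉ = 12 payments; the last is €126.30.
Total paid = 11·€715.00 + €126.30 = €7,991.30.
Total interest = total paid − principal = €7,991.30 − €7,400.00 = €591.30.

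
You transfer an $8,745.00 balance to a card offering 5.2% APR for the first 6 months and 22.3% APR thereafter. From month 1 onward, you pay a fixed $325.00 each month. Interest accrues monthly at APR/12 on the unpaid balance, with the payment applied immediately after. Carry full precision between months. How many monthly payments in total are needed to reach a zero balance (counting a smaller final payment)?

34 payments

Promo months 1–6 at r₀ = 5.2%/12 = 0.00433333; months 7+ at r₁ = 22.3%/12 = 0.0185833.
After month 6: iterate B ← B·(1+r₀) − $325.00 for 6 months → $7,003.60.
Then at r₁ with $325.00/mo: n₂ = −ln(1 − r₁·B/P)/ln(1+r₁) ≈ 27.78 → 28 more payments.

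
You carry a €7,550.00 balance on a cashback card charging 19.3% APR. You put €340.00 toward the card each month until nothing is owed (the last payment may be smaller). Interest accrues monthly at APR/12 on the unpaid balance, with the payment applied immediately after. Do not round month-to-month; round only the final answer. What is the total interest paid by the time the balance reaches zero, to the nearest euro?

€1,866

Monthly rate r = 19.3%/12 = 1.60833% = 0.0160833.
Payoff takes n = ⌈−ln(1 − rB₀/P)/ln(1+r)⌉ = ⌈27.692⌉ = 28 payments; the last is €235.85.
Total paid = 27·€340.00 + €235.85 = €9,415.85.
Total interest = total paid − principal = €9,415.85 − €7,550.00 = €1,865.85.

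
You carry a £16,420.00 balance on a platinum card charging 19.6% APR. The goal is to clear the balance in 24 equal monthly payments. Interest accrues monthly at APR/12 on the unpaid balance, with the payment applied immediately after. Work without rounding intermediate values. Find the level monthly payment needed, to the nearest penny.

Monthly rate r = 19.6%/12 = 1.63333% = 0.0163333.
Level-payment amortization: P = B₀·r / (1 − (1+r)^(−n)) = 16420.00·0.0163333 / (1 − 1.01633^(−24)).
Denominator 1 − (1+r)^(−24) = 0.322152609.
P = 268.193 / 0.322152609 ≈ 832.50.

£832.50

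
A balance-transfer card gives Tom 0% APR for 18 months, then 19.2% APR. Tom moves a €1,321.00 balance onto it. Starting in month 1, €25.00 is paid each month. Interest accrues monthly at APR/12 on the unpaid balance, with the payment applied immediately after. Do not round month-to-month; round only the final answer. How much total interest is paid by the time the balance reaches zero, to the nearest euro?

Promo months 1–18 at r₀ = 0%/12 = 0; months 19+ at r₁ = 19.2%/12 = 0.016.
After month 18 (no interest yet): B = €1,321.00 − 18·€25.00 = €871.00.
Then at r₁ with €25.00/mo: n₂ = −ln(1 − r₁·B/P)/ln(1+r₁) ≈ 51.36 → 52 more payments.
Total paid = 69·€25.00 + €8.93 = €1,733.93; interest = €1,733.93 − €1,321.00 = €412.93.

€413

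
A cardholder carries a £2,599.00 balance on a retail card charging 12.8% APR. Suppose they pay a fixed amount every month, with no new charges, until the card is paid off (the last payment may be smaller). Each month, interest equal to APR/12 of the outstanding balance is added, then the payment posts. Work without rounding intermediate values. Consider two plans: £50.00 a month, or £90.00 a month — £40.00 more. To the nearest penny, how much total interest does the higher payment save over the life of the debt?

Monthly rate r = 12.8%/12 = 1.06667% = 0.0106667.
At £50.00/mo: n = ⌈−ln(1 − rB₀/P)/ln(1+r)⌉ = 77 payments (last £9.84); total interest = total paid − £2,599.00 = £1,210.84.
At £90.00/mo: 35 payments (last £63.43); total interest £524.43.
Interest saved = £1,210.84 − £524.43 = £686.41.

£686.41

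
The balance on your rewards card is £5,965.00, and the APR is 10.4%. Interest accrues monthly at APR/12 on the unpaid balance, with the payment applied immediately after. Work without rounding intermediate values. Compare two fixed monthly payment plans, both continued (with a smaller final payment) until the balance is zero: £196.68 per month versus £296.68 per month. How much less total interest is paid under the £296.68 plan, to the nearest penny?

£368.03

Monthly rate r = 10.4%/12 = 0.866667% = 0.00866667.
At £196.68/mo: n = ⌈−ln(1 − rB₀/P)/ln(1+r)⌉ = 36 payments (last £67.04); total interest = total paid − £5,965.00 = £985.84.
At £296.68/mo: 23 payments (last £55.85); total interest £617.81.
Interest saved = £985.84 − £617.81 = £368.03.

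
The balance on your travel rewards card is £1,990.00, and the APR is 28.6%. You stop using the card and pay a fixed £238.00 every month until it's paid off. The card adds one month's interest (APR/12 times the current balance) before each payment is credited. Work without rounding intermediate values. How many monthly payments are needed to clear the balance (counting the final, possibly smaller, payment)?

10 months

Monthly rate r = 28.6%/12 = 2.38333% = 0.0238333.
Recurrence: B ← B·(1+r) − £238.00.
Month 1: interest £47.43; balance after payment £1,799.43.
Month 2: interest £42.89; balance after payment £1,604.31.
Closed form: n = −ln(1 − rB₀/P)/ln(1+r) = −ln(0.80072)/ln(1.02383) ≈ 9.436, so the balance reaches zero during payment 10.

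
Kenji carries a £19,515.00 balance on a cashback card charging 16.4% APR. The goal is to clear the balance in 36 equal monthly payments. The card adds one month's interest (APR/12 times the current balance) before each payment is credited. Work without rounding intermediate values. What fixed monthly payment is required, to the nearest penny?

Monthly rate r = 16.4%/12 = 1.36667% = 0.0136667.
Level-payment amortization: P = B₀·r / (1 − (1+r)^(−n)) = 19515.00·0.0136667 / (1 − 1.01367^(−36)).
Denominator 1 − (1+r)^(−36) = 0.386557241.
P = 266.705 / 0.386557241 ≈ 689.95.

£689.95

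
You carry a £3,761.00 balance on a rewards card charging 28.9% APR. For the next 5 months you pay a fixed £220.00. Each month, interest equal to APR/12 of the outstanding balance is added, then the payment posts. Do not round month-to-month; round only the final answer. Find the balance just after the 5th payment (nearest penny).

Monthly rate r = 28.9%/12 = 2.40833% = 0.0240833.
Each month: B ← B·(1+r) − £220.00.
Month 1: interest £90.58; balance after payment £3,631.58.
Month 2: interest £87.46; balance after payment £3,499.04.
Month 3: interest £84.27; balance after payment £3,363.31.
Month 4: interest £81.00; balance after payment £3,224.31.
Month 5: interest £77.65; balance after payment £3,081.96.

£3,081.96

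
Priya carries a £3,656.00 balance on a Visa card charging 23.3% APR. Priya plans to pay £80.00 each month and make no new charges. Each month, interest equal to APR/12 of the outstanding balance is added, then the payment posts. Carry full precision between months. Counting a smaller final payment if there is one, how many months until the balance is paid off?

114 payments

Monthly rate r = 23.3%/12 = 1.94167% = 0.0194167.
Recurrence: B ← B·(1+r) − £80.00.
Month 1: interest £70.99; balance after payment £3,646.99.
Month 2: interest £70.81; balance after payment £3,637.80.
Closed form: n = −ln(1 − rB₀/P)/ln(1+r) = −ln(0.11266)/ln(1.01942) ≈ 113.538, so the balance reaches zero during payment 114.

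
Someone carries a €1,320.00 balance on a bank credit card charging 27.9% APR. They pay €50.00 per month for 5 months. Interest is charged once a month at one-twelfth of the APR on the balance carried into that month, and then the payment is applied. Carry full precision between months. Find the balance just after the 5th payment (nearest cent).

€1,218.85

Monthly rate r = 27.9%/12 = 2.325% = 0.02325.
Each month: B ← B·(1+r) − €50.00.
Month 1: interest €30.69; balance after payment €1,300.69.
Month 2: interest €30.24; balance after payment €1,280.93.
Month 3: interest €29.78; balance after payment €1,260.71.
Month 4: interest €29.31; balance after payment €1,240.02.
Month 5: interest €28.83; balance after payment €1,218.85.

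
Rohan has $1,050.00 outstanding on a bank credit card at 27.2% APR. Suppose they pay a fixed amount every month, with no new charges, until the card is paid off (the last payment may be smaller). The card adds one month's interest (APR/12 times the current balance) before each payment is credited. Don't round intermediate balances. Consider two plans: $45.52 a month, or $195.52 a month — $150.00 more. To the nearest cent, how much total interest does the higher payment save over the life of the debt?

$370.09

Monthly rate r = 27.2%/12 = 2.26667% = 0.0226667.
At $45.52/mo: n = ⌈−ln(1 − rB₀/P)/ln(1+r)⌉ = 34 payments (last $0.55); total interest = total paid − $1,050.00 = $452.71.
At $195.52/mo: 6 payments (last $155.02); total interest $82.62.
Interest saved = $452.71 − $82.62 = $370.09.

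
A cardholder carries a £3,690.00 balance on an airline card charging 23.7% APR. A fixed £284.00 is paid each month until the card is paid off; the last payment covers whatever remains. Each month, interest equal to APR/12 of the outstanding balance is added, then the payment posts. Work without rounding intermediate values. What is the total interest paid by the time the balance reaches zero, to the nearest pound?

Monthly rate r = 23.7%/12 = 1.975% = 0.01975.
Payoff takes n = ⌈−ln(1 − rB₀/P)/ln(1+r)⌉ = ⌈15.162⌉ = 16 payments; the last is £46.46.
Total paid = 15·£284.00 + £46.46 = £4,306.46.
Total interest = total paid − principal = £4,306.46 − £3,690.00 = £616.46.

£616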